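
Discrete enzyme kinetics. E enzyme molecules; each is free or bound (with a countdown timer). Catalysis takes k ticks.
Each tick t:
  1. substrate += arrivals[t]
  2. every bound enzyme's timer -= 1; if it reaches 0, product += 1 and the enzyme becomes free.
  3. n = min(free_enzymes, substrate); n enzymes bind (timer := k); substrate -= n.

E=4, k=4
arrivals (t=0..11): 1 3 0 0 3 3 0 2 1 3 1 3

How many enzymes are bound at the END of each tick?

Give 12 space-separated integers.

Answer: 1 4 4 4 4 4 4 4 4 4 4 4

Derivation:
t=0: arr=1 -> substrate=0 bound=1 product=0
t=1: arr=3 -> substrate=0 bound=4 product=0
t=2: arr=0 -> substrate=0 bound=4 product=0
t=3: arr=0 -> substrate=0 bound=4 product=0
t=4: arr=3 -> substrate=2 bound=4 product=1
t=5: arr=3 -> substrate=2 bound=4 product=4
t=6: arr=0 -> substrate=2 bound=4 product=4
t=7: arr=2 -> substrate=4 bound=4 product=4
t=8: arr=1 -> substrate=4 bound=4 product=5
t=9: arr=3 -> substrate=4 bound=4 product=8
t=10: arr=1 -> substrate=5 bound=4 product=8
t=11: arr=3 -> substrate=8 bound=4 product=8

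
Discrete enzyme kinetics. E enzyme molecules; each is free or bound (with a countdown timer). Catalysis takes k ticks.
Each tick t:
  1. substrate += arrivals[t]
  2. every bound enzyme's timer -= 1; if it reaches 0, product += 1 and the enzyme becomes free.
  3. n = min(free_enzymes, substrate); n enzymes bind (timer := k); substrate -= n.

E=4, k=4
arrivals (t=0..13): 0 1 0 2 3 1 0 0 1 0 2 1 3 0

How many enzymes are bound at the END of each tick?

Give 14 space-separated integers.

Answer: 0 1 1 3 4 4 4 4 4 3 4 4 4 4

Derivation:
t=0: arr=0 -> substrate=0 bound=0 product=0
t=1: arr=1 -> substrate=0 bound=1 product=0
t=2: arr=0 -> substrate=0 bound=1 product=0
t=3: arr=2 -> substrate=0 bound=3 product=0
t=4: arr=3 -> substrate=2 bound=4 product=0
t=5: arr=1 -> substrate=2 bound=4 product=1
t=6: arr=0 -> substrate=2 bound=4 product=1
t=7: arr=0 -> substrate=0 bound=4 product=3
t=8: arr=1 -> substrate=0 bound=4 product=4
t=9: arr=0 -> substrate=0 bound=3 product=5
t=10: arr=2 -> substrate=1 bound=4 product=5
t=11: arr=1 -> substrate=0 bound=4 product=7
t=12: arr=3 -> substrate=2 bound=4 product=8
t=13: arr=0 -> substrate=2 bound=4 product=8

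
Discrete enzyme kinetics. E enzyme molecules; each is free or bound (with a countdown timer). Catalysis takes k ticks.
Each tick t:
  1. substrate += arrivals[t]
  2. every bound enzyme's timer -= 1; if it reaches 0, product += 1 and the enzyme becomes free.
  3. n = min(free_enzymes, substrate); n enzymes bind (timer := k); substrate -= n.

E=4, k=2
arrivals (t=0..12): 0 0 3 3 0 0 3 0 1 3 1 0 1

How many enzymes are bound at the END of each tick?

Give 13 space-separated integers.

t=0: arr=0 -> substrate=0 bound=0 product=0
t=1: arr=0 -> substrate=0 bound=0 product=0
t=2: arr=3 -> substrate=0 bound=3 product=0
t=3: arr=3 -> substrate=2 bound=4 product=0
t=4: arr=0 -> substrate=0 bound=3 product=3
t=5: arr=0 -> substrate=0 bound=2 product=4
t=6: arr=3 -> substrate=0 bound=3 product=6
t=7: arr=0 -> substrate=0 bound=3 product=6
t=8: arr=1 -> substrate=0 bound=1 product=9
t=9: arr=3 -> substrate=0 bound=4 product=9
t=10: arr=1 -> substrate=0 bound=4 product=10
t=11: arr=0 -> substrate=0 bound=1 product=13
t=12: arr=1 -> substrate=0 bound=1 product=14

Answer: 0 0 3 4 3 2 3 3 1 4 4 1 1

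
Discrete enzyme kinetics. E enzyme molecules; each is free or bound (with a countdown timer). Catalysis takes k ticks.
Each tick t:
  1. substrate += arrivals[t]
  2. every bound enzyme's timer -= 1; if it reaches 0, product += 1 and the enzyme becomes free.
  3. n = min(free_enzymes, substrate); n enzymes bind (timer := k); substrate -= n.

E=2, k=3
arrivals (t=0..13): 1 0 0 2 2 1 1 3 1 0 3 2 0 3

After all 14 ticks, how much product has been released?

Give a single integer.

Answer: 7

Derivation:
t=0: arr=1 -> substrate=0 bound=1 product=0
t=1: arr=0 -> substrate=0 bound=1 product=0
t=2: arr=0 -> substrate=0 bound=1 product=0
t=3: arr=2 -> substrate=0 bound=2 product=1
t=4: arr=2 -> substrate=2 bound=2 product=1
t=5: arr=1 -> substrate=3 bound=2 product=1
t=6: arr=1 -> substrate=2 bound=2 product=3
t=7: arr=3 -> substrate=5 bound=2 product=3
t=8: arr=1 -> substrate=6 bound=2 product=3
t=9: arr=0 -> substrate=4 bound=2 product=5
t=10: arr=3 -> substrate=7 bound=2 product=5
t=11: arr=2 -> substrate=9 bound=2 product=5
t=12: arr=0 -> substrate=7 bound=2 product=7
t=13: arr=3 -> substrate=10 bound=2 product=7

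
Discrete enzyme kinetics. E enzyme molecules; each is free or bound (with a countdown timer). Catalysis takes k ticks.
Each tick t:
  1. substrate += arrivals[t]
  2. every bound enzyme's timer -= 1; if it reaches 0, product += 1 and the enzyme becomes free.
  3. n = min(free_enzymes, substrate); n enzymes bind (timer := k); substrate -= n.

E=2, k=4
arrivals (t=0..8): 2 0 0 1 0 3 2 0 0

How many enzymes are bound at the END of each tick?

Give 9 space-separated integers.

Answer: 2 2 2 2 1 2 2 2 2

Derivation:
t=0: arr=2 -> substrate=0 bound=2 product=0
t=1: arr=0 -> substrate=0 bound=2 product=0
t=2: arr=0 -> substrate=0 bound=2 product=0
t=3: arr=1 -> substrate=1 bound=2 product=0
t=4: arr=0 -> substrate=0 bound=1 product=2
t=5: arr=3 -> substrate=2 bound=2 product=2
t=6: arr=2 -> substrate=4 bound=2 product=2
t=7: arr=0 -> substrate=4 bound=2 product=2
t=8: arr=0 -> substrate=3 bound=2 product=3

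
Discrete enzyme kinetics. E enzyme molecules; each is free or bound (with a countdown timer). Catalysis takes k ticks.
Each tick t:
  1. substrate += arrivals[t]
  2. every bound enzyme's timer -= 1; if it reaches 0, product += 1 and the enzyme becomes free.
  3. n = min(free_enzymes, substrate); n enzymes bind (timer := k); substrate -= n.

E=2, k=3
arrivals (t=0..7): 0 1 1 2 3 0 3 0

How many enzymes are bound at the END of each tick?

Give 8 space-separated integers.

Answer: 0 1 2 2 2 2 2 2

Derivation:
t=0: arr=0 -> substrate=0 bound=0 product=0
t=1: arr=1 -> substrate=0 bound=1 product=0
t=2: arr=1 -> substrate=0 bound=2 product=0
t=3: arr=2 -> substrate=2 bound=2 product=0
t=4: arr=3 -> substrate=4 bound=2 product=1
t=5: arr=0 -> substrate=3 bound=2 product=2
t=6: arr=3 -> substrate=6 bound=2 product=2
t=7: arr=0 -> substrate=5 bound=2 product=3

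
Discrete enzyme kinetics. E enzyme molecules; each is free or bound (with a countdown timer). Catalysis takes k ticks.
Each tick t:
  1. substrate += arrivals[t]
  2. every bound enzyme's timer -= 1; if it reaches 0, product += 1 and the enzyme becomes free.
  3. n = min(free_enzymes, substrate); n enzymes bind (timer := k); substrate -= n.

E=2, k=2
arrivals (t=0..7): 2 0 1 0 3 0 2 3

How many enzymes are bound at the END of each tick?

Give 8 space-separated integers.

t=0: arr=2 -> substrate=0 bound=2 product=0
t=1: arr=0 -> substrate=0 bound=2 product=0
t=2: arr=1 -> substrate=0 bound=1 product=2
t=3: arr=0 -> substrate=0 bound=1 product=2
t=4: arr=3 -> substrate=1 bound=2 product=3
t=5: arr=0 -> substrate=1 bound=2 product=3
t=6: arr=2 -> substrate=1 bound=2 product=5
t=7: arr=3 -> substrate=4 bound=2 product=5

Answer: 2 2 1 1 2 2 2 2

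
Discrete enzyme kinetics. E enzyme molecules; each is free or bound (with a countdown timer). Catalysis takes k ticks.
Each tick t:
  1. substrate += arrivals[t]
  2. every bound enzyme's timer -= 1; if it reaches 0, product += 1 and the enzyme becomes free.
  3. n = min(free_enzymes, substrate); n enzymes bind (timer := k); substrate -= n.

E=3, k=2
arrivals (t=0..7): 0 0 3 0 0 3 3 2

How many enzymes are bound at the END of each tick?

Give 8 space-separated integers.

Answer: 0 0 3 3 0 3 3 3

Derivation:
t=0: arr=0 -> substrate=0 bound=0 product=0
t=1: arr=0 -> substrate=0 bound=0 product=0
t=2: arr=3 -> substrate=0 bound=3 product=0
t=3: arr=0 -> substrate=0 bound=3 product=0
t=4: arr=0 -> substrate=0 bound=0 product=3
t=5: arr=3 -> substrate=0 bound=3 product=3
t=6: arr=3 -> substrate=3 bound=3 product=3
t=7: arr=2 -> substrate=2 bound=3 product=6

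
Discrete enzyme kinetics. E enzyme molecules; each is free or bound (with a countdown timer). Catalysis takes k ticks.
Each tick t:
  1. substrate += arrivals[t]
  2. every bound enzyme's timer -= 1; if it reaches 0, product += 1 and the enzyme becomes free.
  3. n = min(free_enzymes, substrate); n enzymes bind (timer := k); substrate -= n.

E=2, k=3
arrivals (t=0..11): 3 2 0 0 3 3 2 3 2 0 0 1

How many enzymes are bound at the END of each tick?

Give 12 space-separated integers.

Answer: 2 2 2 2 2 2 2 2 2 2 2 2

Derivation:
t=0: arr=3 -> substrate=1 bound=2 product=0
t=1: arr=2 -> substrate=3 bound=2 product=0
t=2: arr=0 -> substrate=3 bound=2 product=0
t=3: arr=0 -> substrate=1 bound=2 product=2
t=4: arr=3 -> substrate=4 bound=2 product=2
t=5: arr=3 -> substrate=7 bound=2 product=2
t=6: arr=2 -> substrate=7 bound=2 product=4
t=7: arr=3 -> substrate=10 bound=2 product=4
t=8: arr=2 -> substrate=12 bound=2 product=4
t=9: arr=0 -> substrate=10 bound=2 product=6
t=10: arr=0 -> substrate=10 bound=2 product=6
t=11: arr=1 -> substrate=11 bound=2 product=6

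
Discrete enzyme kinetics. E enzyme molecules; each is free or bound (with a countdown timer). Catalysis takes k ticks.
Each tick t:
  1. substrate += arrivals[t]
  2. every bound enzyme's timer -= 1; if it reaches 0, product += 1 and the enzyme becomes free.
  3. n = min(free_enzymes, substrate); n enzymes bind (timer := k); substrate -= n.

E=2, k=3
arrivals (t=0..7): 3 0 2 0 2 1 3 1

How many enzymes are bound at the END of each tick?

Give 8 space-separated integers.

Answer: 2 2 2 2 2 2 2 2

Derivation:
t=0: arr=3 -> substrate=1 bound=2 product=0
t=1: arr=0 -> substrate=1 bound=2 product=0
t=2: arr=2 -> substrate=3 bound=2 product=0
t=3: arr=0 -> substrate=1 bound=2 product=2
t=4: arr=2 -> substrate=3 bound=2 product=2
t=5: arr=1 -> substrate=4 bound=2 product=2
t=6: arr=3 -> substrate=5 bound=2 product=4
t=7: arr=1 -> substrate=6 bound=2 product=4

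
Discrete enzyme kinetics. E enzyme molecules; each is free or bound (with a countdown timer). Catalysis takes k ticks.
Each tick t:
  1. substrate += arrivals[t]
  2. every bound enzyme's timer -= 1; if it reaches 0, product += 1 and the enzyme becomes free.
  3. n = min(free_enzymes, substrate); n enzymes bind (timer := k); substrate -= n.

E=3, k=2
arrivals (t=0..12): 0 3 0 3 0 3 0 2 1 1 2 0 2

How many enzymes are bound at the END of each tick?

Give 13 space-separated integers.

t=0: arr=0 -> substrate=0 bound=0 product=0
t=1: arr=3 -> substrate=0 bound=3 product=0
t=2: arr=0 -> substrate=0 bound=3 product=0
t=3: arr=3 -> substrate=0 bound=3 product=3
t=4: arr=0 -> substrate=0 bound=3 product=3
t=5: arr=3 -> substrate=0 bound=3 product=6
t=6: arr=0 -> substrate=0 bound=3 product=6
t=7: arr=2 -> substrate=0 bound=2 product=9
t=8: arr=1 -> substrate=0 bound=3 product=9
t=9: arr=1 -> substrate=0 bound=2 product=11
t=10: arr=2 -> substrate=0 bound=3 product=12
t=11: arr=0 -> substrate=0 bound=2 product=13
t=12: arr=2 -> substrate=0 bound=2 product=15

Answer: 0 3 3 3 3 3 3 2 3 2 3 2 2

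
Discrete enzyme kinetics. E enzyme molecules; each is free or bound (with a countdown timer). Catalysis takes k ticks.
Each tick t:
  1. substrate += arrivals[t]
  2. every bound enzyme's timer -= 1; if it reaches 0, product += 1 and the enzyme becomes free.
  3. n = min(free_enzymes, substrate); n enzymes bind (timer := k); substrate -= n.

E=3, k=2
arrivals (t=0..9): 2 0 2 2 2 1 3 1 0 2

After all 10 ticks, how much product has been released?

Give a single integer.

t=0: arr=2 -> substrate=0 bound=2 product=0
t=1: arr=0 -> substrate=0 bound=2 product=0
t=2: arr=2 -> substrate=0 bound=2 product=2
t=3: arr=2 -> substrate=1 bound=3 product=2
t=4: arr=2 -> substrate=1 bound=3 product=4
t=5: arr=1 -> substrate=1 bound=3 product=5
t=6: arr=3 -> substrate=2 bound=3 product=7
t=7: arr=1 -> substrate=2 bound=3 product=8
t=8: arr=0 -> substrate=0 bound=3 product=10
t=9: arr=2 -> substrate=1 bound=3 product=11

Answer: 11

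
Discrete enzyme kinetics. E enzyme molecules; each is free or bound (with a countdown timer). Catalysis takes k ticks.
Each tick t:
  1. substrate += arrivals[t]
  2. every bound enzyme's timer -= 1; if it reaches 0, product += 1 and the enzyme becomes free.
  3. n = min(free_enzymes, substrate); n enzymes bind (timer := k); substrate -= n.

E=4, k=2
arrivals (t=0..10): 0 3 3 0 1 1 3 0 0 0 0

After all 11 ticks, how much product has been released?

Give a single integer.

Answer: 11

Derivation:
t=0: arr=0 -> substrate=0 bound=0 product=0
t=1: arr=3 -> substrate=0 bound=3 product=0
t=2: arr=3 -> substrate=2 bound=4 product=0
t=3: arr=0 -> substrate=0 bound=3 product=3
t=4: arr=1 -> substrate=0 bound=3 product=4
t=5: arr=1 -> substrate=0 bound=2 product=6
t=6: arr=3 -> substrate=0 bound=4 product=7
t=7: arr=0 -> substrate=0 bound=3 product=8
t=8: arr=0 -> substrate=0 bound=0 product=11
t=9: arr=0 -> substrate=0 bound=0 product=11
t=10: arr=0 -> substrate=0 bound=0 product=11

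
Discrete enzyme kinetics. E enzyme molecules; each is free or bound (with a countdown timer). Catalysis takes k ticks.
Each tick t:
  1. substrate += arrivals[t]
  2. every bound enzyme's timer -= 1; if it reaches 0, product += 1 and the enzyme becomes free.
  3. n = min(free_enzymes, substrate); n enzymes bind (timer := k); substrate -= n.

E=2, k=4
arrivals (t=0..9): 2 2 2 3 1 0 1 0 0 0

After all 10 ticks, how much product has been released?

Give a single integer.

Answer: 4

Derivation:
t=0: arr=2 -> substrate=0 bound=2 product=0
t=1: arr=2 -> substrate=2 bound=2 product=0
t=2: arr=2 -> substrate=4 bound=2 product=0
t=3: arr=3 -> substrate=7 bound=2 product=0
t=4: arr=1 -> substrate=6 bound=2 product=2
t=5: arr=0 -> substrate=6 bound=2 product=2
t=6: arr=1 -> substrate=7 bound=2 product=2
t=7: arr=0 -> substrate=7 bound=2 product=2
t=8: arr=0 -> substrate=5 bound=2 product=4
t=9: arr=0 -> substrate=5 bound=2 product=4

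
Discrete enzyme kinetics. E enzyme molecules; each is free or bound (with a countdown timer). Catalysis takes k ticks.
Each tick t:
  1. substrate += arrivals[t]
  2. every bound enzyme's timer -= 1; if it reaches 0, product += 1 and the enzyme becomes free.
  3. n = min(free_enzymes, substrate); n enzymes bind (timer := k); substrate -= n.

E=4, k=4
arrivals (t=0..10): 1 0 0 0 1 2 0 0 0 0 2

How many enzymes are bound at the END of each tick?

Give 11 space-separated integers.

Answer: 1 1 1 1 1 3 3 3 2 0 2

Derivation:
t=0: arr=1 -> substrate=0 bound=1 product=0
t=1: arr=0 -> substrate=0 bound=1 product=0
t=2: arr=0 -> substrate=0 bound=1 product=0
t=3: arr=0 -> substrate=0 bound=1 product=0
t=4: arr=1 -> substrate=0 bound=1 product=1
t=5: arr=2 -> substrate=0 bound=3 product=1
t=6: arr=0 -> substrate=0 bound=3 product=1
t=7: arr=0 -> substrate=0 bound=3 product=1
t=8: arr=0 -> substrate=0 bound=2 product=2
t=9: arr=0 -> substrate=0 bound=0 product=4
t=10: arr=2 -> substrate=0 bound=2 product=4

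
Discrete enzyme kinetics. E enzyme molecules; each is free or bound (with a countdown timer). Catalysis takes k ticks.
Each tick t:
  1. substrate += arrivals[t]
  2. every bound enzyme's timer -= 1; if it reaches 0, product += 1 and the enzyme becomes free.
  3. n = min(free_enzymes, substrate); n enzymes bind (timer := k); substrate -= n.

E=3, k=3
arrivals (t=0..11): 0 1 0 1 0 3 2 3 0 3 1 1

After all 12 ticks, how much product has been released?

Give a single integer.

t=0: arr=0 -> substrate=0 bound=0 product=0
t=1: arr=1 -> substrate=0 bound=1 product=0
t=2: arr=0 -> substrate=0 bound=1 product=0
t=3: arr=1 -> substrate=0 bound=2 product=0
t=4: arr=0 -> substrate=0 bound=1 product=1
t=5: arr=3 -> substrate=1 bound=3 product=1
t=6: arr=2 -> substrate=2 bound=3 product=2
t=7: arr=3 -> substrate=5 bound=3 product=2
t=8: arr=0 -> substrate=3 bound=3 product=4
t=9: arr=3 -> substrate=5 bound=3 product=5
t=10: arr=1 -> substrate=6 bound=3 product=5
t=11: arr=1 -> substrate=5 bound=3 product=7

Answer: 7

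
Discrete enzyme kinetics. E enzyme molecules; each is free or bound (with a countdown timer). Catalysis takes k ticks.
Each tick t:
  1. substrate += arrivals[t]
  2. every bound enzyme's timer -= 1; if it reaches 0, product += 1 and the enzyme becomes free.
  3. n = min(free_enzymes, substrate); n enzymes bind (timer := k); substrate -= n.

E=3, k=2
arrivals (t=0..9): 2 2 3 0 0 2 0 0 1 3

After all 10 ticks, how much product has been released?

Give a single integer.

t=0: arr=2 -> substrate=0 bound=2 product=0
t=1: arr=2 -> substrate=1 bound=3 product=0
t=2: arr=3 -> substrate=2 bound=3 product=2
t=3: arr=0 -> substrate=1 bound=3 product=3
t=4: arr=0 -> substrate=0 bound=2 product=5
t=5: arr=2 -> substrate=0 bound=3 product=6
t=6: arr=0 -> substrate=0 bound=2 product=7
t=7: arr=0 -> substrate=0 bound=0 product=9
t=8: arr=1 -> substrate=0 bound=1 product=9
t=9: arr=3 -> substrate=1 bound=3 product=9

Answer: 9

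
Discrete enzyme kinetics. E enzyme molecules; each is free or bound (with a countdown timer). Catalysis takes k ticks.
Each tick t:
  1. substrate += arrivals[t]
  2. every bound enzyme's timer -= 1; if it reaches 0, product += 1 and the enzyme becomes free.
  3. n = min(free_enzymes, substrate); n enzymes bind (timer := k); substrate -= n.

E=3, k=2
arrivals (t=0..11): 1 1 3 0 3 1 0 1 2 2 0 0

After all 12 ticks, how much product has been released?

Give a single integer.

t=0: arr=1 -> substrate=0 bound=1 product=0
t=1: arr=1 -> substrate=0 bound=2 product=0
t=2: arr=3 -> substrate=1 bound=3 product=1
t=3: arr=0 -> substrate=0 bound=3 product=2
t=4: arr=3 -> substrate=1 bound=3 product=4
t=5: arr=1 -> substrate=1 bound=3 product=5
t=6: arr=0 -> substrate=0 bound=2 product=7
t=7: arr=1 -> substrate=0 bound=2 product=8
t=8: arr=2 -> substrate=0 bound=3 product=9
t=9: arr=2 -> substrate=1 bound=3 product=10
t=10: arr=0 -> substrate=0 bound=2 product=12
t=11: arr=0 -> substrate=0 bound=1 product=13

Answer: 13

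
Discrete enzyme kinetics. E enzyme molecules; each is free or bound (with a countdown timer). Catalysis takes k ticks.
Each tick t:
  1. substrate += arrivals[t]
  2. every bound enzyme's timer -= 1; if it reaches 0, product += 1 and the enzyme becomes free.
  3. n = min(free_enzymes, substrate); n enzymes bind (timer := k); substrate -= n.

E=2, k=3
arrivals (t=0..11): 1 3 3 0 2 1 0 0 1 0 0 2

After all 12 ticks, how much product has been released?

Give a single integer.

t=0: arr=1 -> substrate=0 bound=1 product=0
t=1: arr=3 -> substrate=2 bound=2 product=0
t=2: arr=3 -> substrate=5 bound=2 product=0
t=3: arr=0 -> substrate=4 bound=2 product=1
t=4: arr=2 -> substrate=5 bound=2 product=2
t=5: arr=1 -> substrate=6 bound=2 product=2
t=6: arr=0 -> substrate=5 bound=2 product=3
t=7: arr=0 -> substrate=4 bound=2 product=4
t=8: arr=1 -> substrate=5 bound=2 product=4
t=9: arr=0 -> substrate=4 bound=2 product=5
t=10: arr=0 -> substrate=3 bound=2 product=6
t=11: arr=2 -> substrate=5 bound=2 product=6

Answer: 6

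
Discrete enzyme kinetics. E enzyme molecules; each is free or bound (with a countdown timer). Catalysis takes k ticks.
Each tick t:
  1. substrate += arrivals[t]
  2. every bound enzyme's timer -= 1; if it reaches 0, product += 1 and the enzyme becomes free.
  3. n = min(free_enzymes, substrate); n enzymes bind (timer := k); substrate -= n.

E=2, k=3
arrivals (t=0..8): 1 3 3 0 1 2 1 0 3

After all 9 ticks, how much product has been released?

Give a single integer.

t=0: arr=1 -> substrate=0 bound=1 product=0
t=1: arr=3 -> substrate=2 bound=2 product=0
t=2: arr=3 -> substrate=5 bound=2 product=0
t=3: arr=0 -> substrate=4 bound=2 product=1
t=4: arr=1 -> substrate=4 bound=2 product=2
t=5: arr=2 -> substrate=6 bound=2 product=2
t=6: arr=1 -> substrate=6 bound=2 product=3
t=7: arr=0 -> substrate=5 bound=2 product=4
t=8: arr=3 -> substrate=8 bound=2 product=4

Answer: 4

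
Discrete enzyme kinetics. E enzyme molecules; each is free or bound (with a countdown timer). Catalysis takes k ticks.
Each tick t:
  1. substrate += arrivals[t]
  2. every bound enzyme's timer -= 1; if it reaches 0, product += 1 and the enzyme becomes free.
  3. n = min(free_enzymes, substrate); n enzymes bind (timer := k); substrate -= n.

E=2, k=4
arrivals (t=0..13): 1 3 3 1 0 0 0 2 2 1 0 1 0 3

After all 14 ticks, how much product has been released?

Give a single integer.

Answer: 6

Derivation:
t=0: arr=1 -> substrate=0 bound=1 product=0
t=1: arr=3 -> substrate=2 bound=2 product=0
t=2: arr=3 -> substrate=5 bound=2 product=0
t=3: arr=1 -> substrate=6 bound=2 product=0
t=4: arr=0 -> substrate=5 bound=2 product=1
t=5: arr=0 -> substrate=4 bound=2 product=2
t=6: arr=0 -> substrate=4 bound=2 product=2
t=7: arr=2 -> substrate=6 bound=2 product=2
t=8: arr=2 -> substrate=7 bound=2 product=3
t=9: arr=1 -> substrate=7 bound=2 product=4
t=10: arr=0 -> substrate=7 bound=2 product=4
t=11: arr=1 -> substrate=8 bound=2 product=4
t=12: arr=0 -> substrate=7 bound=2 product=5
t=13: arr=3 -> substrate=9 bound=2 product=6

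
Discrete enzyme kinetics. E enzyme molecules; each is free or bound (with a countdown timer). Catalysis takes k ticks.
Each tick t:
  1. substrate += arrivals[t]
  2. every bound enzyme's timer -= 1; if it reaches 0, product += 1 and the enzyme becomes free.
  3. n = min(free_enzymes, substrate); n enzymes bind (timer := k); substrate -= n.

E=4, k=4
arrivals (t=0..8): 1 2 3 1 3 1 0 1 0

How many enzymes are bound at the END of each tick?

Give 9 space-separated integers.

Answer: 1 3 4 4 4 4 4 4 4

Derivation:
t=0: arr=1 -> substrate=0 bound=1 product=0
t=1: arr=2 -> substrate=0 bound=3 product=0
t=2: arr=3 -> substrate=2 bound=4 product=0
t=3: arr=1 -> substrate=3 bound=4 product=0
t=4: arr=3 -> substrate=5 bound=4 product=1
t=5: arr=1 -> substrate=4 bound=4 product=3
t=6: arr=0 -> substrate=3 bound=4 product=4
t=7: arr=1 -> substrate=4 bound=4 product=4
t=8: arr=0 -> substrate=3 bound=4 product=5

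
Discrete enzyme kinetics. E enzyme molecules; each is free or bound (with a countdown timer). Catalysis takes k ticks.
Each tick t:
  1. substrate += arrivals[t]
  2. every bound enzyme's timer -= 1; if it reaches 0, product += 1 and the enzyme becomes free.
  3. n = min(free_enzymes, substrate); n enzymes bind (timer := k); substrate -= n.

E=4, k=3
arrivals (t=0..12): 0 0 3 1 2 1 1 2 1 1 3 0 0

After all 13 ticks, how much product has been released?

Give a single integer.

Answer: 12

Derivation:
t=0: arr=0 -> substrate=0 bound=0 product=0
t=1: arr=0 -> substrate=0 bound=0 product=0
t=2: arr=3 -> substrate=0 bound=3 product=0
t=3: arr=1 -> substrate=0 bound=4 product=0
t=4: arr=2 -> substrate=2 bound=4 product=0
t=5: arr=1 -> substrate=0 bound=4 product=3
t=6: arr=1 -> substrate=0 bound=4 product=4
t=7: arr=2 -> substrate=2 bound=4 product=4
t=8: arr=1 -> substrate=0 bound=4 product=7
t=9: arr=1 -> substrate=0 bound=4 product=8
t=10: arr=3 -> substrate=3 bound=4 product=8
t=11: arr=0 -> substrate=0 bound=4 product=11
t=12: arr=0 -> substrate=0 bound=3 product=12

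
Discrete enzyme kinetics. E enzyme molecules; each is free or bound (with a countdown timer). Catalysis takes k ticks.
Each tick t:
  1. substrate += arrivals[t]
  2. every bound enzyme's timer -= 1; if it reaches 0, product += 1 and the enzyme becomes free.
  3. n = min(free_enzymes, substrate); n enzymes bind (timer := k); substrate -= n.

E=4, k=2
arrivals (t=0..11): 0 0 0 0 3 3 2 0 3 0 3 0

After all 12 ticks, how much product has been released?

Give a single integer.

Answer: 11

Derivation:
t=0: arr=0 -> substrate=0 bound=0 product=0
t=1: arr=0 -> substrate=0 bound=0 product=0
t=2: arr=0 -> substrate=0 bound=0 product=0
t=3: arr=0 -> substrate=0 bound=0 product=0
t=4: arr=3 -> substrate=0 bound=3 product=0
t=5: arr=3 -> substrate=2 bound=4 product=0
t=6: arr=2 -> substrate=1 bound=4 product=3
t=7: arr=0 -> substrate=0 bound=4 product=4
t=8: arr=3 -> substrate=0 bound=4 product=7
t=9: arr=0 -> substrate=0 bound=3 product=8
t=10: arr=3 -> substrate=0 bound=3 product=11
t=11: arr=0 -> substrate=0 bound=3 product=11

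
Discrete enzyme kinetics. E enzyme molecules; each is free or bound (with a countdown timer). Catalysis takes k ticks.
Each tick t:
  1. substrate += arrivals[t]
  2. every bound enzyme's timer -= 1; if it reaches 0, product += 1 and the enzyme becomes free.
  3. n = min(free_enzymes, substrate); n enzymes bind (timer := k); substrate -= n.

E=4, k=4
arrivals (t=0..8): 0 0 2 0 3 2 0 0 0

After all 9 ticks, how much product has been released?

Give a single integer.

t=0: arr=0 -> substrate=0 bound=0 product=0
t=1: arr=0 -> substrate=0 bound=0 product=0
t=2: arr=2 -> substrate=0 bound=2 product=0
t=3: arr=0 -> substrate=0 bound=2 product=0
t=4: arr=3 -> substrate=1 bound=4 product=0
t=5: arr=2 -> substrate=3 bound=4 product=0
t=6: arr=0 -> substrate=1 bound=4 product=2
t=7: arr=0 -> substrate=1 bound=4 product=2
t=8: arr=0 -> substrate=0 bound=3 product=4

Answer: 4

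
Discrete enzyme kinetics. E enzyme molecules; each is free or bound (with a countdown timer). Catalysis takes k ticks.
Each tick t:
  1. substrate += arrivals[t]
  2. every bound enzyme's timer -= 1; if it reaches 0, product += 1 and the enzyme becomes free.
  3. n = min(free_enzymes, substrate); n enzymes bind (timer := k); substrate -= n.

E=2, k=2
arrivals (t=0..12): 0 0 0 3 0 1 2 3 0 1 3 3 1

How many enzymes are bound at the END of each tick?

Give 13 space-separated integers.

t=0: arr=0 -> substrate=0 bound=0 product=0
t=1: arr=0 -> substrate=0 bound=0 product=0
t=2: arr=0 -> substrate=0 bound=0 product=0
t=3: arr=3 -> substrate=1 bound=2 product=0
t=4: arr=0 -> substrate=1 bound=2 product=0
t=5: arr=1 -> substrate=0 bound=2 product=2
t=6: arr=2 -> substrate=2 bound=2 product=2
t=7: arr=3 -> substrate=3 bound=2 product=4
t=8: arr=0 -> substrate=3 bound=2 product=4
t=9: arr=1 -> substrate=2 bound=2 product=6
t=10: arr=3 -> substrate=5 bound=2 product=6
t=11: arr=3 -> substrate=6 bound=2 product=8
t=12: arr=1 -> substrate=7 bound=2 product=8

Answer: 0 0 0 2 2 2 2 2 2 2 2 2 2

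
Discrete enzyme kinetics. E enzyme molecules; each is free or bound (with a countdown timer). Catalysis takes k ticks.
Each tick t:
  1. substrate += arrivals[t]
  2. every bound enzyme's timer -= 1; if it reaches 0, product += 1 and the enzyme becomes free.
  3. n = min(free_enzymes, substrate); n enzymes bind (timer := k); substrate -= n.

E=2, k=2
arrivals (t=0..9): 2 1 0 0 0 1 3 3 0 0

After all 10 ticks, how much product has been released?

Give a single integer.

Answer: 6

Derivation:
t=0: arr=2 -> substrate=0 bound=2 product=0
t=1: arr=1 -> substrate=1 bound=2 product=0
t=2: arr=0 -> substrate=0 bound=1 product=2
t=3: arr=0 -> substrate=0 bound=1 product=2
t=4: arr=0 -> substrate=0 bound=0 product=3
t=5: arr=1 -> substrate=0 bound=1 product=3
t=6: arr=3 -> substrate=2 bound=2 product=3
t=7: arr=3 -> substrate=4 bound=2 product=4
t=8: arr=0 -> substrate=3 bound=2 product=5
t=9: arr=0 -> substrate=2 bound=2 product=6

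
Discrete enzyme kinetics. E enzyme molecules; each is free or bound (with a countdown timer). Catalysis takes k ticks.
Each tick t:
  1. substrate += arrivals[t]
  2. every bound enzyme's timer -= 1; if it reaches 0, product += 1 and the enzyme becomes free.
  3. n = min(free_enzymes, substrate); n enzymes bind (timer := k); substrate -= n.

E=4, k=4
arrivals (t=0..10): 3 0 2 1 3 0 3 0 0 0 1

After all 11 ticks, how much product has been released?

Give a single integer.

Answer: 8

Derivation:
t=0: arr=3 -> substrate=0 bound=3 product=0
t=1: arr=0 -> substrate=0 bound=3 product=0
t=2: arr=2 -> substrate=1 bound=4 product=0
t=3: arr=1 -> substrate=2 bound=4 product=0
t=4: arr=3 -> substrate=2 bound=4 product=3
t=5: arr=0 -> substrate=2 bound=4 product=3
t=6: arr=3 -> substrate=4 bound=4 product=4
t=7: arr=0 -> substrate=4 bound=4 product=4
t=8: arr=0 -> substrate=1 bound=4 product=7
t=9: arr=0 -> substrate=1 bound=4 product=7
t=10: arr=1 -> substrate=1 bound=4 product=8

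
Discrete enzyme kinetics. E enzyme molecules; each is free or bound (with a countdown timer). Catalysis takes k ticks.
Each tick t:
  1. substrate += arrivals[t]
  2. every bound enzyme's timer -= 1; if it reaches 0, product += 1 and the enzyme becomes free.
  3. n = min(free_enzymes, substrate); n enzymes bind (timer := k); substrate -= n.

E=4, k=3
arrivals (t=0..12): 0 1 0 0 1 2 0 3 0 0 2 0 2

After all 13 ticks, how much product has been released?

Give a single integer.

Answer: 7

Derivation:
t=0: arr=0 -> substrate=0 bound=0 product=0
t=1: arr=1 -> substrate=0 bound=1 product=0
t=2: arr=0 -> substrate=0 bound=1 product=0
t=3: arr=0 -> substrate=0 bound=1 product=0
t=4: arr=1 -> substrate=0 bound=1 product=1
t=5: arr=2 -> substrate=0 bound=3 product=1
t=6: arr=0 -> substrate=0 bound=3 product=1
t=7: arr=3 -> substrate=1 bound=4 product=2
t=8: arr=0 -> substrate=0 bound=3 product=4
t=9: arr=0 -> substrate=0 bound=3 product=4
t=10: arr=2 -> substrate=0 bound=3 product=6
t=11: arr=0 -> substrate=0 bound=2 product=7
t=12: arr=2 -> substrate=0 bound=4 product=7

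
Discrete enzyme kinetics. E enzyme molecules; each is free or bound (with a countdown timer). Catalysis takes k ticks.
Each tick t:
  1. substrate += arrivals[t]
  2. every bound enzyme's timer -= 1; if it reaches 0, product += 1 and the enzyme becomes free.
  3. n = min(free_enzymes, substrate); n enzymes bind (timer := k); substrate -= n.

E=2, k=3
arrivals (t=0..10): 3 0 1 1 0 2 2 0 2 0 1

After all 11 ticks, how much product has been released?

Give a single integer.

Answer: 6

Derivation:
t=0: arr=3 -> substrate=1 bound=2 product=0
t=1: arr=0 -> substrate=1 bound=2 product=0
t=2: arr=1 -> substrate=2 bound=2 product=0
t=3: arr=1 -> substrate=1 bound=2 product=2
t=4: arr=0 -> substrate=1 bound=2 product=2
t=5: arr=2 -> substrate=3 bound=2 product=2
t=6: arr=2 -> substrate=3 bound=2 product=4
t=7: arr=0 -> substrate=3 bound=2 product=4
t=8: arr=2 -> substrate=5 bound=2 product=4
t=9: arr=0 -> substrate=3 bound=2 product=6
t=10: arr=1 -> substrate=4 bound=2 product=6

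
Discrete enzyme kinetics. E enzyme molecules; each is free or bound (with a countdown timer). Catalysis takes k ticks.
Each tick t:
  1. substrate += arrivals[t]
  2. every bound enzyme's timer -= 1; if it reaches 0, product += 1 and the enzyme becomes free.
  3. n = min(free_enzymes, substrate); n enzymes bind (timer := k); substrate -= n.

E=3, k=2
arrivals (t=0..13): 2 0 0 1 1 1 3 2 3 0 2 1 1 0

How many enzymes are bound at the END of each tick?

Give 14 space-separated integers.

t=0: arr=2 -> substrate=0 bound=2 product=0
t=1: arr=0 -> substrate=0 bound=2 product=0
t=2: arr=0 -> substrate=0 bound=0 product=2
t=3: arr=1 -> substrate=0 bound=1 product=2
t=4: arr=1 -> substrate=0 bound=2 product=2
t=5: arr=1 -> substrate=0 bound=2 product=3
t=6: arr=3 -> substrate=1 bound=3 product=4
t=7: arr=2 -> substrate=2 bound=3 product=5
t=8: arr=3 -> substrate=3 bound=3 product=7
t=9: arr=0 -> substrate=2 bound=3 product=8
t=10: arr=2 -> substrate=2 bound=3 product=10
t=11: arr=1 -> substrate=2 bound=3 product=11
t=12: arr=1 -> substrate=1 bound=3 product=13
t=13: arr=0 -> substrate=0 bound=3 product=14

Answer: 2 2 0 1 2 2 3 3 3 3 3 3 3 3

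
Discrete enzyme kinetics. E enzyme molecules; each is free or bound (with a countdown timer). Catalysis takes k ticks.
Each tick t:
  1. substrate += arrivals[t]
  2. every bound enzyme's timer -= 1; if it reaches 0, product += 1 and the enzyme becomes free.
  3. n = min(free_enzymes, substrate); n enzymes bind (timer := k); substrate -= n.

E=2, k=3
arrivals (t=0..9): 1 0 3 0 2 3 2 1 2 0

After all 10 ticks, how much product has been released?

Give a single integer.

Answer: 5

Derivation:
t=0: arr=1 -> substrate=0 bound=1 product=0
t=1: arr=0 -> substrate=0 bound=1 product=0
t=2: arr=3 -> substrate=2 bound=2 product=0
t=3: arr=0 -> substrate=1 bound=2 product=1
t=4: arr=2 -> substrate=3 bound=2 product=1
t=5: arr=3 -> substrate=5 bound=2 product=2
t=6: arr=2 -> substrate=6 bound=2 product=3
t=7: arr=1 -> substrate=7 bound=2 product=3
t=8: arr=2 -> substrate=8 bound=2 product=4
t=9: arr=0 -> substrate=7 bound=2 product=5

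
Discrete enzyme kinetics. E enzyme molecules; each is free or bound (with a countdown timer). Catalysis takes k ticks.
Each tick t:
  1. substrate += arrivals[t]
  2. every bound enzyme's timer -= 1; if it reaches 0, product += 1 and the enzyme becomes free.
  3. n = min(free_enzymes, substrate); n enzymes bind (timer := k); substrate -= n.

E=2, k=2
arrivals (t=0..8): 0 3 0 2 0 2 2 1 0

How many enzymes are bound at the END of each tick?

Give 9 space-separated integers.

t=0: arr=0 -> substrate=0 bound=0 product=0
t=1: arr=3 -> substrate=1 bound=2 product=0
t=2: arr=0 -> substrate=1 bound=2 product=0
t=3: arr=2 -> substrate=1 bound=2 product=2
t=4: arr=0 -> substrate=1 bound=2 product=2
t=5: arr=2 -> substrate=1 bound=2 product=4
t=6: arr=2 -> substrate=3 bound=2 product=4
t=7: arr=1 -> substrate=2 bound=2 product=6
t=8: arr=0 -> substrate=2 bound=2 product=6

Answer: 0 2 2 2 2 2 2 2 2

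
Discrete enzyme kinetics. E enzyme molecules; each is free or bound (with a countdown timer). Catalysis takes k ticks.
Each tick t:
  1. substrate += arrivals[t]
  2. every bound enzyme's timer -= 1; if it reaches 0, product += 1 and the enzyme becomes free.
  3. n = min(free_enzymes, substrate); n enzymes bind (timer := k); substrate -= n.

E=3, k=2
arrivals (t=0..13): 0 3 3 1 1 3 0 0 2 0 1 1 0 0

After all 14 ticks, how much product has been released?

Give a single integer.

Answer: 15

Derivation:
t=0: arr=0 -> substrate=0 bound=0 product=0
t=1: arr=3 -> substrate=0 bound=3 product=0
t=2: arr=3 -> substrate=3 bound=3 product=0
t=3: arr=1 -> substrate=1 bound=3 product=3
t=4: arr=1 -> substrate=2 bound=3 product=3
t=5: arr=3 -> substrate=2 bound=3 product=6
t=6: arr=0 -> substrate=2 bound=3 product=6
t=7: arr=0 -> substrate=0 bound=2 product=9
t=8: arr=2 -> substrate=1 bound=3 product=9
t=9: arr=0 -> substrate=0 bound=2 product=11
t=10: arr=1 -> substrate=0 bound=2 product=12
t=11: arr=1 -> substrate=0 bound=2 product=13
t=12: arr=0 -> substrate=0 bound=1 product=14
t=13: arr=0 -> substrate=0 bound=0 product=15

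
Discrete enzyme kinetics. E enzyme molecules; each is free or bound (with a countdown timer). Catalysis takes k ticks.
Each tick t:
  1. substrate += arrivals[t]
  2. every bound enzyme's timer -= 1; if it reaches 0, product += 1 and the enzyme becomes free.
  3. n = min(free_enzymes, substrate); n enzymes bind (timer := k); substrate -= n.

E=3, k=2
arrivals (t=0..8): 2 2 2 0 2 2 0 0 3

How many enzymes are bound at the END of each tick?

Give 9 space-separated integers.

Answer: 2 3 3 3 3 3 2 1 3

Derivation:
t=0: arr=2 -> substrate=0 bound=2 product=0
t=1: arr=2 -> substrate=1 bound=3 product=0
t=2: arr=2 -> substrate=1 bound=3 product=2
t=3: arr=0 -> substrate=0 bound=3 product=3
t=4: arr=2 -> substrate=0 bound=3 product=5
t=5: arr=2 -> substrate=1 bound=3 product=6
t=6: arr=0 -> substrate=0 bound=2 product=8
t=7: arr=0 -> substrate=0 bound=1 product=9
t=8: arr=3 -> substrate=0 bound=3 product=10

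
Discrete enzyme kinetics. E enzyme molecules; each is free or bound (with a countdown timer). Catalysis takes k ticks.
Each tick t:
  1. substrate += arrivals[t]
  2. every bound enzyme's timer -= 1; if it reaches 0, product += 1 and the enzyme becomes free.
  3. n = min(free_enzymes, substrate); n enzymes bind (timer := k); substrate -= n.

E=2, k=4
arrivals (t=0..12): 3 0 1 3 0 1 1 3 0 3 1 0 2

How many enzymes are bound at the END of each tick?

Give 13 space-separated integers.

t=0: arr=3 -> substrate=1 bound=2 product=0
t=1: arr=0 -> substrate=1 bound=2 product=0
t=2: arr=1 -> substrate=2 bound=2 product=0
t=3: arr=3 -> substrate=5 bound=2 product=0
t=4: arr=0 -> substrate=3 bound=2 product=2
t=5: arr=1 -> substrate=4 bound=2 product=2
t=6: arr=1 -> substrate=5 bound=2 product=2
t=7: arr=3 -> substrate=8 bound=2 product=2
t=8: arr=0 -> substrate=6 bound=2 product=4
t=9: arr=3 -> substrate=9 bound=2 product=4
t=10: arr=1 -> substrate=10 bound=2 product=4
t=11: arr=0 -> substrate=10 bound=2 product=4
t=12: arr=2 -> substrate=10 bound=2 product=6

Answer: 2 2 2 2 2 2 2 2 2 2 2 2 2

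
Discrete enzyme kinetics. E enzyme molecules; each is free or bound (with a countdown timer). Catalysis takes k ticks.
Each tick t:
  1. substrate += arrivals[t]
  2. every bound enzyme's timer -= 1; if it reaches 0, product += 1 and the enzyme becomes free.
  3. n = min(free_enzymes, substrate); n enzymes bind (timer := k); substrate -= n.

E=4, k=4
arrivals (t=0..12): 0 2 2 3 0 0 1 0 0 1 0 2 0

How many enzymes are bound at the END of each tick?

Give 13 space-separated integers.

t=0: arr=0 -> substrate=0 bound=0 product=0
t=1: arr=2 -> substrate=0 bound=2 product=0
t=2: arr=2 -> substrate=0 bound=4 product=0
t=3: arr=3 -> substrate=3 bound=4 product=0
t=4: arr=0 -> substrate=3 bound=4 product=0
t=5: arr=0 -> substrate=1 bound=4 product=2
t=6: arr=1 -> substrate=0 bound=4 product=4
t=7: arr=0 -> substrate=0 bound=4 product=4
t=8: arr=0 -> substrate=0 bound=4 product=4
t=9: arr=1 -> substrate=0 bound=3 product=6
t=10: arr=0 -> substrate=0 bound=1 product=8
t=11: arr=2 -> substrate=0 bound=3 product=8
t=12: arr=0 -> substrate=0 bound=3 product=8

Answer: 0 2 4 4 4 4 4 4 4 3 1 3 3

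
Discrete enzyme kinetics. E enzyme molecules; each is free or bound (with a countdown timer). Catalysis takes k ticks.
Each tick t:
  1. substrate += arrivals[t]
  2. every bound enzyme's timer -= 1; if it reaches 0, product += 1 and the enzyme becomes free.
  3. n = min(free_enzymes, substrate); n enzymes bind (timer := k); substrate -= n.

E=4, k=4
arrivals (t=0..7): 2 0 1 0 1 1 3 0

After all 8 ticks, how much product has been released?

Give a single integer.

Answer: 3

Derivation:
t=0: arr=2 -> substrate=0 bound=2 product=0
t=1: arr=0 -> substrate=0 bound=2 product=0
t=2: arr=1 -> substrate=0 bound=3 product=0
t=3: arr=0 -> substrate=0 bound=3 product=0
t=4: arr=1 -> substrate=0 bound=2 product=2
t=5: arr=1 -> substrate=0 bound=3 product=2
t=6: arr=3 -> substrate=1 bound=4 product=3
t=7: arr=0 -> substrate=1 bound=4 product=3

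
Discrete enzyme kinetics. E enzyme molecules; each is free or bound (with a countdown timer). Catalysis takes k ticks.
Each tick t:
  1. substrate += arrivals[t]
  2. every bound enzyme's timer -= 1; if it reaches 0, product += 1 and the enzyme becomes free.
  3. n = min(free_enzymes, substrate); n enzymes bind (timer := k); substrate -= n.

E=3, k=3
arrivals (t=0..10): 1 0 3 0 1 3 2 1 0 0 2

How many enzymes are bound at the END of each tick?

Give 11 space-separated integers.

t=0: arr=1 -> substrate=0 bound=1 product=0
t=1: arr=0 -> substrate=0 bound=1 product=0
t=2: arr=3 -> substrate=1 bound=3 product=0
t=3: arr=0 -> substrate=0 bound=3 product=1
t=4: arr=1 -> substrate=1 bound=3 product=1
t=5: arr=3 -> substrate=2 bound=3 product=3
t=6: arr=2 -> substrate=3 bound=3 product=4
t=7: arr=1 -> substrate=4 bound=3 product=4
t=8: arr=0 -> substrate=2 bound=3 product=6
t=9: arr=0 -> substrate=1 bound=3 product=7
t=10: arr=2 -> substrate=3 bound=3 product=7

Answer: 1 1 3 3 3 3 3 3 3 3 3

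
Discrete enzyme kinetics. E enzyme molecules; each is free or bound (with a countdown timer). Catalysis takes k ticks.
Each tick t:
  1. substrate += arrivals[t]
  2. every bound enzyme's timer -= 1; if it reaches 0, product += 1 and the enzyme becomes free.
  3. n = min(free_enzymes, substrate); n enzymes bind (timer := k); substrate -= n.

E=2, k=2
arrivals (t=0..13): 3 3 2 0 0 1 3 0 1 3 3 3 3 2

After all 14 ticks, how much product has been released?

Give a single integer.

Answer: 12

Derivation:
t=0: arr=3 -> substrate=1 bound=2 product=0
t=1: arr=3 -> substrate=4 bound=2 product=0
t=2: arr=2 -> substrate=4 bound=2 product=2
t=3: arr=0 -> substrate=4 bound=2 product=2
t=4: arr=0 -> substrate=2 bound=2 product=4
t=5: arr=1 -> substrate=3 bound=2 product=4
t=6: arr=3 -> substrate=4 bound=2 product=6
t=7: arr=0 -> substrate=4 bound=2 product=6
t=8: arr=1 -> substrate=3 bound=2 product=8
t=9: arr=3 -> substrate=6 bound=2 product=8
t=10: arr=3 -> substrate=7 bound=2 product=10
t=11: arr=3 -> substrate=10 bound=2 product=10
t=12: arr=3 -> substrate=11 bound=2 product=12
t=13: arr=2 -> substrate=13 bound=2 product=12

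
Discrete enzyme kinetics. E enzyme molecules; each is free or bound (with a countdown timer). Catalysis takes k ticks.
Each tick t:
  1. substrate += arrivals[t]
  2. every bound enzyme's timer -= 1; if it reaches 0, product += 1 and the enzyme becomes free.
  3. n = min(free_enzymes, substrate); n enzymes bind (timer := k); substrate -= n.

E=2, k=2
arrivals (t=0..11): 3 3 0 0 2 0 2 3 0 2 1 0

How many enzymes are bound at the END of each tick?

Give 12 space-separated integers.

Answer: 2 2 2 2 2 2 2 2 2 2 2 2

Derivation:
t=0: arr=3 -> substrate=1 bound=2 product=0
t=1: arr=3 -> substrate=4 bound=2 product=0
t=2: arr=0 -> substrate=2 bound=2 product=2
t=3: arr=0 -> substrate=2 bound=2 product=2
t=4: arr=2 -> substrate=2 bound=2 product=4
t=5: arr=0 -> substrate=2 bound=2 product=4
t=6: arr=2 -> substrate=2 bound=2 product=6
t=7: arr=3 -> substrate=5 bound=2 product=6
t=8: arr=0 -> substrate=3 bound=2 product=8
t=9: arr=2 -> substrate=5 bound=2 product=8
t=10: arr=1 -> substrate=4 bound=2 product=10
t=11: arr=0 -> substrate=4 bound=2 product=10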